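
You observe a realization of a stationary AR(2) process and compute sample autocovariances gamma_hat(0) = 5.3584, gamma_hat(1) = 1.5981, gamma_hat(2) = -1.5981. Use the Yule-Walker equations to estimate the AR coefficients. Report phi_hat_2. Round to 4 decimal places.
\hat\phi_{2} = -0.4250

The Yule-Walker equations for an AR(p) process read, in matrix form,
  Gamma_p phi = r_p,   with   (Gamma_p)_{ij} = gamma(|i - j|),
                       (r_p)_i = gamma(i),   i,j = 1..p.
Substitute the sample gammas (Toeplitz matrix and right-hand side of size 2):
  Gamma_p = [[5.3584, 1.5981], [1.5981, 5.3584]]
  r_p     = [1.5981, -1.5981]
Written out:
  5.3584 phi_1 + 1.5981 phi_2 = 1.5981
  1.5981 phi_1 + 5.3584 phi_2 = -1.5981
Solve by Cramer's rule:
  det = gamma(0)^2 - gamma(1)^2 = (5.3584)^2 - (1.5981)^2 = 28.71245056 - 2.55392361 = 26.15852695
  phi_hat_1 = [gamma(1) gamma(0) - gamma(1) gamma(2)] / det = [(1.5981)(5.3584) - (1.5981)(-1.5981)] / 26.15852695 = 11.11718265 / 26.15852695 = 0.425
  phi_hat_2 = [gamma(0) gamma(2) - gamma(1)^2] / det = [(5.3584)(-1.5981) - (1.5981)^2] / 26.15852695 = -11.11718265 / 26.15852695 = -0.425
So phi_hat = [0.4250, -0.4250].
Therefore phi_hat_2 = -0.4250.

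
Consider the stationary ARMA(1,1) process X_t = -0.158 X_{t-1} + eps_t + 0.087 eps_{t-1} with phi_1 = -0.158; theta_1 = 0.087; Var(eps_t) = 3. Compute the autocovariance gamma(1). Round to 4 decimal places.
\gamma(1) = -0.2155

Multiply the model equation by X_{t-k} and take expectations. With theta_0 = psi_0 = 1 and psi_j the MA(infinity) weights, this gives
  gamma(k) - sum_i phi_i gamma(k-i) = c_k,
  c_k = sigma^2 * sum_{j=k..q} theta_j psi_{j-k}   (c_k = 0 for k > q),
using gamma(-m) = gamma(m).
psi-weights needed (psi_j = theta_j + sum_i phi_i psi_{j-i}):
  psi_1 = theta_1 + phi_1 = 0.087 + (-0.158) = -0.071
Right-hand sides:
  c_0 = sigma^2 (1 + theta_1 psi_1) = 3 * (1 + (0.087)(-0.071)) = 3 * 0.993823 = 2.981469
  c_1 = sigma^2 theta_1 = 3 * (0.087) = 0.261
  c_2 = 0
Equations for k = 0 and k = 1 (AR order 1):
  gamma(0) = phi_1 gamma(1) + c_0
  gamma(1) = phi_1 gamma(0) + c_1
Substituting the second into the first: gamma(0) (1 - phi_1^2) = c_0 + phi_1 c_1, so
  gamma(0) = (c_0 + phi_1 c_1) / (1 - phi_1^2) = (2.981469 + (-0.158)(0.261)) / (1 - (-0.158)^2) = 2.940231 / 0.975036 = 3.01551.
  gamma(1) = phi_1 gamma(0) + c_1 = (-0.158)(3.01551) + (0.261) = -0.215451.
Therefore gamma(1) = -0.2155 (to 4 decimal places).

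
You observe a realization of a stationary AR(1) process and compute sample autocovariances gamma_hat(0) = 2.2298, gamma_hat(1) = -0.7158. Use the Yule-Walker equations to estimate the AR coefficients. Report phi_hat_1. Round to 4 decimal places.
\hat\phi_{1} = -0.3210

The Yule-Walker equations for an AR(p) process read, in matrix form,
  Gamma_p phi = r_p,   with   (Gamma_p)_{ij} = gamma(|i - j|),
                       (r_p)_i = gamma(i),   i,j = 1..p.
Substitute the sample gammas (Toeplitz matrix and right-hand side of size 1):
  Gamma_p = [[2.2298]]
  r_p     = [-0.7158]
With p = 1 this is the single equation gamma(0) phi_1 = gamma(1):
  phi_hat_1 = gamma(1) / gamma(0) = -0.7158 / 2.2298 = -0.3210.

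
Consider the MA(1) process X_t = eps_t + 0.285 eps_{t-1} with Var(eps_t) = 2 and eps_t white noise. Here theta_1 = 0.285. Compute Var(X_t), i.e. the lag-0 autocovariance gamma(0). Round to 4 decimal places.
\gamma(0) = 2.1625

For an MA(q) process X_t = eps_t + sum_i theta_i eps_{t-i} with
Var(eps_t) = sigma^2, the variance is
  gamma(0) = sigma^2 * (1 + sum_i theta_i^2).
  sum_i theta_i^2 = (0.285)^2 = 0.081225.
  gamma(0) = 2 * (1 + 0.081225) = 2 * 1.081225 = 2.16245, which rounds to 2.1625.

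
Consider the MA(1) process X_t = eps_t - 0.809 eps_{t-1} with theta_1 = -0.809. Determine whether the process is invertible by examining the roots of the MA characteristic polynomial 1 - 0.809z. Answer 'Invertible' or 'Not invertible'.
\text{Invertible}

The MA(q) characteristic polynomial is P(z) = 1 - 0.809z.
Invertibility requires all roots to lie outside the unit circle, i.e. |z| > 1 for every root.
This is linear in z: 1 + (-0.809) z = 0  =>  z = -1/(-0.809) = 1.236094,  |z| = 1.236094.
Moduli of all roots: 1.2361.
All moduli strictly greater than 1? Yes.
Verdict: Invertible.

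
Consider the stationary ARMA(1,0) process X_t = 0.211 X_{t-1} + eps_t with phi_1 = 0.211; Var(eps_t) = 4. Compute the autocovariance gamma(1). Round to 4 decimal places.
\gamma(1) = 0.8833

Multiply the model equation by X_{t-k} and take expectations. With theta_0 = psi_0 = 1 and psi_j the MA(infinity) weights, this gives
  gamma(k) - sum_i phi_i gamma(k-i) = c_k,
  c_k = sigma^2 * sum_{j=k..q} theta_j psi_{j-k}   (c_k = 0 for k > q),
using gamma(-m) = gamma(m).
Pure AR (q = 0): c_0 = sigma^2 = 4, c_k = 0 for k >= 1.
Equations for k = 0 and k = 1 (AR order 1):
  gamma(0) = phi_1 gamma(1) + c_0
  gamma(1) = phi_1 gamma(0) + c_1
Substituting the second into the first: gamma(0) (1 - phi_1^2) = c_0 + phi_1 c_1, so
  gamma(0) = c_0 / (1 - phi_1^2) = 4 / (1 - (0.211)^2) = 4 / 0.955479 = 4.186382.
  gamma(1) = phi_1 gamma(0) = (0.211)(4.186382) = 0.883327.
Therefore gamma(1) = 0.8833 (to 4 decimal places).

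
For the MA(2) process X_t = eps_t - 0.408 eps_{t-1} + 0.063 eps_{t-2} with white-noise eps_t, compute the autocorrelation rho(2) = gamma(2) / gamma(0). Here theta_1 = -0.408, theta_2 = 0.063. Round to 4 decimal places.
\rho(2) = 0.0538

For an MA(q) process with theta_0 = 1, the autocovariance is
  gamma(k) = sigma^2 * sum_{i=0..q-k} theta_i * theta_{i+k},
and rho(k) = gamma(k) / gamma(0). Sigma^2 cancels.
  numerator   = (1)*(0.063) = 0.063.
  denominator = (1)^2 + (-0.408)^2 + (0.063)^2 = 1.170433.
  rho(2) = 0.063 / 1.170433 = 0.0538.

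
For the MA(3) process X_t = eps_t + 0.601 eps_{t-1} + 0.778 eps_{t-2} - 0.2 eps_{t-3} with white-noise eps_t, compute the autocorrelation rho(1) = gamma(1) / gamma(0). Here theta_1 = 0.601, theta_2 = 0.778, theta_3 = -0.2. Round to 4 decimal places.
\rho(1) = 0.4550

For an MA(q) process with theta_0 = 1, the autocovariance is
  gamma(k) = sigma^2 * sum_{i=0..q-k} theta_i * theta_{i+k},
and rho(k) = gamma(k) / gamma(0). Sigma^2 cancels.
  numerator   = (1)*(0.601) + (0.601)*(0.778) + (0.778)*(-0.2) = 0.912978.
  denominator = (1)^2 + (0.601)^2 + (0.778)^2 + (-0.2)^2 = 2.006485.
  rho(1) = 0.912978 / 2.006485 = 0.4550.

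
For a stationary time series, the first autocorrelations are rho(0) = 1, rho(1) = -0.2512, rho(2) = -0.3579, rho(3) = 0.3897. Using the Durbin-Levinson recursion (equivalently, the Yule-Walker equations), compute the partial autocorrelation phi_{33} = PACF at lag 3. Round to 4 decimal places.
\phi_{33} = 0.1960

The PACF at lag k is phi_{kk}, the last component of the solution
to the Yule-Walker system G_k phi = r_k where
  (G_k)_{ij} = rho(|i - j|), (r_k)_i = rho(i), i,j = 1..k.
Equivalently, Durbin-Levinson gives phi_{kk} iteratively:
  phi_{11} = rho(1)
  phi_{kk} = [rho(k) - sum_{j=1..k-1} phi_{k-1,j} rho(k-j)]
            / [1 - sum_{j=1..k-1} phi_{k-1,j} rho(j)],
  phi_{k,j} = phi_{k-1,j} - phi_{kk} phi_{k-1,k-j},  j = 1..k-1.
Step k = 1:
  phi_11 = rho(1) = -0.2512.
Step k = 2:
  phi_22 = [rho(2) - phi_11 rho(1)] / [1 - phi_11 rho(1)] = [-0.3579 - (-0.2512)(-0.2512)] / [1 - (-0.2512)(-0.2512)]
         = -0.42100144 / 0.93689856 = -0.449356.
  Update: phi_21 = phi_11 - phi_22 phi_11 = -0.2512 - (-0.449356)(-0.2512) = -0.364078.
Step k = 3:
  phi_33 = [rho(3) - phi_21 rho(2) - phi_22 rho(1)] / [1 - phi_21 rho(1) - phi_22 rho(2)]
    numerator   = 0.3897 - (-0.364078)(-0.3579) - (-0.449356)(-0.2512) = 0.14651801
    denominator = 1 - (-0.364078)(-0.2512) - (-0.449356)(-0.3579) = 0.74771883
  phi_33 = 0.14651801 / 0.74771883 = 0.196.
Therefore phi_{33} = 0.1960.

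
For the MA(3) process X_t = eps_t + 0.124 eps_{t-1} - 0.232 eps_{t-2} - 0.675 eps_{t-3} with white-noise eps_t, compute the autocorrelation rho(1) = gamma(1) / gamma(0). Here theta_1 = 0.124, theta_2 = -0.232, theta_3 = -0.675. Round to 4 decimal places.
\rho(1) = 0.1652

For an MA(q) process with theta_0 = 1, the autocovariance is
  gamma(k) = sigma^2 * sum_{i=0..q-k} theta_i * theta_{i+k},
and rho(k) = gamma(k) / gamma(0). Sigma^2 cancels.
  numerator   = (1)*(0.124) + (0.124)*(-0.232) + (-0.232)*(-0.675) = 0.251832.
  denominator = (1)^2 + (0.124)^2 + (-0.232)^2 + (-0.675)^2 = 1.524825.
  rho(1) = 0.251832 / 1.524825 = 0.1652.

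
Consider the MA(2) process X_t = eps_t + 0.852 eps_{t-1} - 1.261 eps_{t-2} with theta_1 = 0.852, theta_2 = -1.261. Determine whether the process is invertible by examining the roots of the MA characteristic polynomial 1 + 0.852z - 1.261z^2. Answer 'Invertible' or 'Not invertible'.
\text{Not invertible}

The MA(q) characteristic polynomial is P(z) = 1 + 0.852z - 1.261z^2.
Invertibility requires all roots to lie outside the unit circle, i.e. |z| > 1 for every root.
Set 1 + (0.852) z + (-1.261) z^2 = 0, i.e. a z^2 + b z + c = 0 with a = -1.261, b = 0.852, c = 1.
Discriminant D = b^2 - 4ac = (0.852)^2 - 4*(-1.261)*1 = 0.725904 - (-5.044) = 5.769904.
D >= 0, so the roots are real: z = (-b +/- sqrt(D)) / (2a) = (-0.852 +/- 2.402062) / (-2.522).
  z_1 = (-0.852 + 2.402062) / (-2.522) = -0.6146,   |z_1| = 0.6146.
  z_2 = (-0.852 - 2.402062) / (-2.522) = 1.2903,   |z_2| = 1.2903.
Moduli of all roots: 0.6146, 1.2903.
All moduli strictly greater than 1? No.
Verdict: Not invertible.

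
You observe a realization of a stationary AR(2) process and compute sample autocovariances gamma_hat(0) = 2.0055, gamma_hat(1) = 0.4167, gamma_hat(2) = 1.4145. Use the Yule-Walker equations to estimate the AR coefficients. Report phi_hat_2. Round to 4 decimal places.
\hat\phi_{2} = 0.6920

The Yule-Walker equations for an AR(p) process read, in matrix form,
  Gamma_p phi = r_p,   with   (Gamma_p)_{ij} = gamma(|i - j|),
                       (r_p)_i = gamma(i),   i,j = 1..p.
Substitute the sample gammas (Toeplitz matrix and right-hand side of size 2):
  Gamma_p = [[2.0055, 0.4167], [0.4167, 2.0055]]
  r_p     = [0.4167, 1.4145]
Written out:
  2.0055 phi_1 + 0.4167 phi_2 = 0.4167
  0.4167 phi_1 + 2.0055 phi_2 = 1.4145
Solve by Cramer's rule:
  det = gamma(0)^2 - gamma(1)^2 = (2.0055)^2 - (0.4167)^2 = 4.02203025 - 0.17363889 = 3.84839136
  phi_hat_1 = [gamma(1) gamma(0) - gamma(1) gamma(2)] / det = [(0.4167)(2.0055) - (0.4167)(1.4145)] / 3.84839136 = 0.2462697 / 3.84839136 = 0.064
  phi_hat_2 = [gamma(0) gamma(2) - gamma(1)^2] / det = [(2.0055)(1.4145) - (0.4167)^2] / 3.84839136 = 2.66314086 / 3.84839136 = 0.692
So phi_hat = [0.0640, 0.6920].
Therefore phi_hat_2 = 0.6920.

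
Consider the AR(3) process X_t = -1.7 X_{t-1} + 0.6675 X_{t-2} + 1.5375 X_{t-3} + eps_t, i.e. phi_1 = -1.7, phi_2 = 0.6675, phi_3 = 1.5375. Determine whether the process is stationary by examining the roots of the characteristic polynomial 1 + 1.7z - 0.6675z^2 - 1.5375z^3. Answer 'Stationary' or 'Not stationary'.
\text{Not stationary}

The AR(p) characteristic polynomial is P(z) = 1 + 1.7z - 0.6675z^2 - 1.5375z^3.
Stationarity requires all roots to lie outside the unit circle, i.e. |z| > 1 for every root.
Degree 3: look for a simple real root z0 first, then factor out (1 - z/z0) and solve the remaining quadratic.
Testing z0 = -0.8: P(-0.8) = 1 + (1.7)(-0.8) + (-0.6675)(-0.8)^2 + (-1.5375)(-0.8)^3
  = 1 + (-1.36) + (-0.4272) + (0.7872) = 0.  So z_0 = -0.8 is a root, |z_0| = 0.8.
Divide out the factor (1 + 1.25 z) = (1 - z/z0) (since 1/z0 = -1.25):
  P(z) = (1 + 1.25 z)(1 + (0.45) z + (-1.23) z^2)
  [check: z-coef 0.45 - (-1.25) = 1.7; z^2-coef -1.23 - (-1.25)(0.45) = -0.6675; z^3-coef -(-1.25)(-1.23) = -1.5375.]
Remaining roots from the quadratic factor 1 + (0.45) z + (-1.23) z^2:
  Set 1 + (0.45) z + (-1.23) z^2 = 0, i.e. a z^2 + b z + c = 0 with a = -1.23, b = 0.45, c = 1.
  Discriminant D = b^2 - 4ac = (0.45)^2 - 4*(-1.23)*1 = 0.2025 - (-4.92) = 5.1225.
  D >= 0, so the roots are real: z = (-b +/- sqrt(D)) / (2a) = (-0.45 +/- 2.263294) / (-2.46).
    z_1 = (-0.45 + 2.263294) / (-2.46) = -0.7371,   |z_1| = 0.7371.
    z_2 = (-0.45 - 2.263294) / (-2.46) = 1.103,   |z_2| = 1.103.
Moduli of all roots: 0.8000, 0.7371, 1.1030.
All moduli strictly greater than 1? No.
Verdict: Not stationary.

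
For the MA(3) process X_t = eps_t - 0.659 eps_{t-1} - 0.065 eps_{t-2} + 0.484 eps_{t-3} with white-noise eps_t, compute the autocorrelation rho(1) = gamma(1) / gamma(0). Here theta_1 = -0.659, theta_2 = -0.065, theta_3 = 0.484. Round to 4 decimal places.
\rho(1) = -0.3872

For an MA(q) process with theta_0 = 1, the autocovariance is
  gamma(k) = sigma^2 * sum_{i=0..q-k} theta_i * theta_{i+k},
and rho(k) = gamma(k) / gamma(0). Sigma^2 cancels.
  numerator   = (1)*(-0.659) + (-0.659)*(-0.065) + (-0.065)*(0.484) = -0.647625.
  denominator = (1)^2 + (-0.659)^2 + (-0.065)^2 + (0.484)^2 = 1.672762.
  rho(1) = -0.647625 / 1.672762 = -0.3872.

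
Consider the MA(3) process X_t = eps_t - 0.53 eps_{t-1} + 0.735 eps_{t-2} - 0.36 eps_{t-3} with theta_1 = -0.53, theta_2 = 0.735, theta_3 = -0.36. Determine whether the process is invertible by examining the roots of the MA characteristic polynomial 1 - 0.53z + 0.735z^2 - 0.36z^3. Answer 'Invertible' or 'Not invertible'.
\text{Invertible}

The MA(q) characteristic polynomial is P(z) = 1 - 0.53z + 0.735z^2 - 0.36z^3.
Invertibility requires all roots to lie outside the unit circle, i.e. |z| > 1 for every root.
Degree 3: look for a simple real root z0 first, then factor out (1 - z/z0) and solve the remaining quadratic.
Testing z0 = 2: P(2) = 1 + (-0.53)(2) + (0.735)(2)^2 + (-0.36)(2)^3
  = 1 + (-1.06) + (2.94) + (-2.88) = 0.  So z_0 = 2 is a root, |z_0| = 2.
Divide out the factor (1 - 0.5 z) = (1 - z/z0) (since 1/z0 = 0.5):
  P(z) = (1 - 0.5 z)(1 + (-0.03) z + (0.72) z^2)
  [check: z-coef -0.03 - (0.5) = -0.53; z^2-coef 0.72 - (0.5)(-0.03) = 0.735; z^3-coef -(0.5)(0.72) = -0.36.]
Remaining roots from the quadratic factor 1 + (-0.03) z + (0.72) z^2:
  Set 1 + (-0.03) z + (0.72) z^2 = 0, i.e. a z^2 + b z + c = 0 with a = 0.72, b = -0.03, c = 1.
  Discriminant D = b^2 - 4ac = (-0.03)^2 - 4*(0.72)*1 = 0.0009 - (2.88) = -2.8791.
  D < 0, so the roots are the complex-conjugate pair z = (-b +/- i sqrt(-D)) / (2a) = 0.0208 +/- 1.1783i.
  For a conjugate pair |z|^2 = z * conj(z) = (product of roots) = c/a = 1/(0.72) = 1.388889, so |z| = sqrt(1.388889) = 1.1785 for both roots.
Moduli of all roots: 2.0000, 1.1785, 1.1785.
All moduli strictly greater than 1? Yes.
Verdict: Invertible.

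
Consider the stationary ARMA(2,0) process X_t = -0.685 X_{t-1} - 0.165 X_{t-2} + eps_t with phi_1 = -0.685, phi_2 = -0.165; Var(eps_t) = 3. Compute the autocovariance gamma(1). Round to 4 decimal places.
\gamma(1) = -2.7715

Multiply the model equation by X_{t-k} and take expectations. With theta_0 = psi_0 = 1 and psi_j the MA(infinity) weights, this gives
  gamma(k) - sum_i phi_i gamma(k-i) = c_k,
  c_k = sigma^2 * sum_{j=k..q} theta_j psi_{j-k}   (c_k = 0 for k > q),
using gamma(-m) = gamma(m).
Pure AR (q = 0): c_0 = sigma^2 = 3, c_k = 0 for k >= 1.
Equations for k = 0, 1, 2 (AR order 2, c_2 = 0):
  (E0) gamma(0) = phi_1 gamma(1) + phi_2 gamma(2) + c_0
  (E1) gamma(1) = phi_1 gamma(0) + phi_2 gamma(1) + c_1
  (E2) gamma(2) = phi_1 gamma(1) + phi_2 gamma(0)
From (E1): gamma(1) = A gamma(0) + B with
  A = phi_1 / (1 - phi_2) = -0.685 / 1.165 = -0.587983,   B = c_1 / (1 - phi_2) = 0 / 1.165 = 0.
Insert (E2) into (E0): gamma(0) (1 - phi_2^2) = phi_1 (1 + phi_2) gamma(1) + c_0.
  phi_1 (1 + phi_2) = (-0.685)(0.835) = -0.571975,   1 - phi_2^2 = 0.972775.
Replace gamma(1) by A gamma(0) + B and collect gamma(0):
  gamma(0) [0.972775 - (-0.571975)(-0.587983)] = c_0 = 3
  gamma(0) * 0.636464 = 3
  gamma(0) = 3 / 0.636464 = 4.713546.
  gamma(1) = A gamma(0) = (-0.587983)(4.713546) = -2.771484.
Therefore gamma(1) = -2.7715 (to 4 decimal places).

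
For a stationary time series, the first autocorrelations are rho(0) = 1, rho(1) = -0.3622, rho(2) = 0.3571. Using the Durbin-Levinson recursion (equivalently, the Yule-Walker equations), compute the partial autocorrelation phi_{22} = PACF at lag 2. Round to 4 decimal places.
\phi_{22} = 0.2600

The PACF at lag k is phi_{kk}, the last component of the solution
to the Yule-Walker system G_k phi = r_k where
  (G_k)_{ij} = rho(|i - j|), (r_k)_i = rho(i), i,j = 1..k.
Equivalently, Durbin-Levinson gives phi_{kk} iteratively:
  phi_{11} = rho(1)
  phi_{kk} = [rho(k) - sum_{j=1..k-1} phi_{k-1,j} rho(k-j)]
            / [1 - sum_{j=1..k-1} phi_{k-1,j} rho(j)],
  phi_{k,j} = phi_{k-1,j} - phi_{kk} phi_{k-1,k-j},  j = 1..k-1.
Step k = 1:
  phi_11 = rho(1) = -0.3622.
Step k = 2:
  phi_22 = [rho(2) - phi_11 rho(1)] / [1 - phi_11 rho(1)] = [0.3571 - (-0.3622)(-0.3622)] / [1 - (-0.3622)(-0.3622)]
         = 0.22591116 / 0.86881116 = 0.26.
Therefore phi_{22} = 0.2600.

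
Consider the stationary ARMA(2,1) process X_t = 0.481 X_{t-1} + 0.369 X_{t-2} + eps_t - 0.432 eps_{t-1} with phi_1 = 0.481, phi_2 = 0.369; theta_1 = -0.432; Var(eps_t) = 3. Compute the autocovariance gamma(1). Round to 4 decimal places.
\gamma(1) = 1.2828

Multiply the model equation by X_{t-k} and take expectations. With theta_0 = psi_0 = 1 and psi_j the MA(infinity) weights, this gives
  gamma(k) - sum_i phi_i gamma(k-i) = c_k,
  c_k = sigma^2 * sum_{j=k..q} theta_j psi_{j-k}   (c_k = 0 for k > q),
using gamma(-m) = gamma(m).
psi-weights needed (psi_j = theta_j + sum_i phi_i psi_{j-i}):
  psi_1 = theta_1 + phi_1 = -0.432 + (0.481) = 0.049
Right-hand sides:
  c_0 = sigma^2 (1 + theta_1 psi_1) = 3 * (1 + (-0.432)(0.049)) = 3 * 0.978832 = 2.936496
  c_1 = sigma^2 theta_1 = 3 * (-0.432) = -1.296
  c_2 = 0
Equations for k = 0, 1, 2 (AR order 2, c_2 = 0):
  (E0) gamma(0) = phi_1 gamma(1) + phi_2 gamma(2) + c_0
  (E1) gamma(1) = phi_1 gamma(0) + phi_2 gamma(1) + c_1
  (E2) gamma(2) = phi_1 gamma(1) + phi_2 gamma(0)
From (E1): gamma(1) = A gamma(0) + B with
  A = phi_1 / (1 - phi_2) = 0.481 / 0.631 = 0.762282,   B = c_1 / (1 - phi_2) = -1.296 / 0.631 = -2.053883.
Insert (E2) into (E0): gamma(0) (1 - phi_2^2) = phi_1 (1 + phi_2) gamma(1) + c_0.
  phi_1 (1 + phi_2) = (0.481)(1.369) = 0.658489,   1 - phi_2^2 = 0.863839.
Replace gamma(1) by A gamma(0) + B and collect gamma(0):
  gamma(0) [0.863839 - (0.658489)(0.762282)] = (0.658489)(-2.053883) + 2.936496
  gamma(0) * 0.361885 = 1.584037
  gamma(0) = 1.584037 / 0.361885 = 4.377187.
  gamma(1) = A gamma(0) + B = (0.762282)(4.377187) + (-2.053883) = 1.282769.
Therefore gamma(1) = 1.2828 (to 4 decimal places).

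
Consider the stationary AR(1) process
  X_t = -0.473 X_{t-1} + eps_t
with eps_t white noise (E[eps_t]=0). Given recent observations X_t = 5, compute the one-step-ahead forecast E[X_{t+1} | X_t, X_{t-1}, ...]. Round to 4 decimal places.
E[X_{t+1} \mid \mathcal F_t] = -2.3650

For an AR(p) model X_t = c + sum_i phi_i X_{t-i} + eps_t, the
one-step-ahead conditional mean is
  E[X_{t+1} | X_t, ...] = c + sum_i phi_i X_{t+1-i}.
Substitute known values:
  E[X_{t+1} | ...] = (-0.473) * (5)
                   = -2.3650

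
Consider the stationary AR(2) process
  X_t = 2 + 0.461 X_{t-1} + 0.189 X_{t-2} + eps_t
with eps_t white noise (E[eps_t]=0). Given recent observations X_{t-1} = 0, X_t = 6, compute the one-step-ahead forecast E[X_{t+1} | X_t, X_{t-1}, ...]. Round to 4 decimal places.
E[X_{t+1} \mid \mathcal F_t] = 4.7660

For an AR(p) model X_t = c + sum_i phi_i X_{t-i} + eps_t, the
one-step-ahead conditional mean is
  E[X_{t+1} | X_t, ...] = c + sum_i phi_i X_{t+1-i}.
Substitute known values:
  E[X_{t+1} | ...] = 2 + (0.461) * (6) + (0.189) * (0)
                   = 4.7660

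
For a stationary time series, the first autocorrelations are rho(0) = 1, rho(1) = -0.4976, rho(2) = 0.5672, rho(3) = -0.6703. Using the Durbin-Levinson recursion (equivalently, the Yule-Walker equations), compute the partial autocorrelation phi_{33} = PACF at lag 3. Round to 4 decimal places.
\phi_{33} = -0.4810

The PACF at lag k is phi_{kk}, the last component of the solution
to the Yule-Walker system G_k phi = r_k where
  (G_k)_{ij} = rho(|i - j|), (r_k)_i = rho(i), i,j = 1..k.
Equivalently, Durbin-Levinson gives phi_{kk} iteratively:
  phi_{11} = rho(1)
  phi_{kk} = [rho(k) - sum_{j=1..k-1} phi_{k-1,j} rho(k-j)]
            / [1 - sum_{j=1..k-1} phi_{k-1,j} rho(j)],
  phi_{k,j} = phi_{k-1,j} - phi_{kk} phi_{k-1,k-j},  j = 1..k-1.
Step k = 1:
  phi_11 = rho(1) = -0.4976.
Step k = 2:
  phi_22 = [rho(2) - phi_11 rho(1)] / [1 - phi_11 rho(1)] = [0.5672 - (-0.4976)(-0.4976)] / [1 - (-0.4976)(-0.4976)]
         = 0.31959424 / 0.75239424 = 0.42477.
  Update: phi_21 = phi_11 - phi_22 phi_11 = -0.4976 - (0.42477)(-0.4976) = -0.286235.
Step k = 3:
  phi_33 = [rho(3) - phi_21 rho(2) - phi_22 rho(1)] / [1 - phi_21 rho(1) - phi_22 rho(2)]
    numerator   = -0.6703 - (-0.286235)(0.5672) - (0.42477)(-0.4976) = -0.29658234
    denominator = 1 - (-0.286235)(-0.4976) - (0.42477)(0.5672) = 0.61664031
  phi_33 = -0.29658234 / 0.61664031 = -0.481.
Therefore phi_{33} = -0.4810.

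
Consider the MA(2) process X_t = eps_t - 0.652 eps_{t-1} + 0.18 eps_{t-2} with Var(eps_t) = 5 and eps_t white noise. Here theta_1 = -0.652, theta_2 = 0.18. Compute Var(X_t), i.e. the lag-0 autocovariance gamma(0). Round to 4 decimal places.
\gamma(0) = 7.2875

For an MA(q) process X_t = eps_t + sum_i theta_i eps_{t-i} with
Var(eps_t) = sigma^2, the variance is
  gamma(0) = sigma^2 * (1 + sum_i theta_i^2).
  sum_i theta_i^2 = (-0.652)^2 + (0.18)^2 = 0.425104 + 0.0324 = 0.457504.
  gamma(0) = 5 * (1 + 0.457504) = 5 * 1.457504 = 7.28752, which rounds to 7.2875.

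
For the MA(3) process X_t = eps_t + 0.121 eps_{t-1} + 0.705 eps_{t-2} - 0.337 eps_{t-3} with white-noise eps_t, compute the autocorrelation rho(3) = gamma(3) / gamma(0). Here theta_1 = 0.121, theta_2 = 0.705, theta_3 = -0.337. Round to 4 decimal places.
\rho(3) = -0.2074

For an MA(q) process with theta_0 = 1, the autocovariance is
  gamma(k) = sigma^2 * sum_{i=0..q-k} theta_i * theta_{i+k},
and rho(k) = gamma(k) / gamma(0). Sigma^2 cancels.
  numerator   = (1)*(-0.337) = -0.337.
  denominator = (1)^2 + (0.121)^2 + (0.705)^2 + (-0.337)^2 = 1.625235.
  rho(3) = -0.337 / 1.625235 = -0.2074.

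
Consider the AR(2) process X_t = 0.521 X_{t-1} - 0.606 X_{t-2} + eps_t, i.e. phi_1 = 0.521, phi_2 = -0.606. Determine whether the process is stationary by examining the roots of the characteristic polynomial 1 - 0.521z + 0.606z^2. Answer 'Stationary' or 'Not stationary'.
\text{Stationary}

The AR(p) characteristic polynomial is P(z) = 1 - 0.521z + 0.606z^2.
Stationarity requires all roots to lie outside the unit circle, i.e. |z| > 1 for every root.
Set 1 + (-0.521) z + (0.606) z^2 = 0, i.e. a z^2 + b z + c = 0 with a = 0.606, b = -0.521, c = 1.
Discriminant D = b^2 - 4ac = (-0.521)^2 - 4*(0.606)*1 = 0.271441 - (2.424) = -2.152559.
D < 0, so the roots are the complex-conjugate pair z = (-b +/- i sqrt(-D)) / (2a) = 0.4299 +/- 1.2105i.
For a conjugate pair |z|^2 = z * conj(z) = (product of roots) = c/a = 1/(0.606) = 1.650165, so |z| = sqrt(1.650165) = 1.2846 for both roots.
Moduli of all roots: 1.2846, 1.2846.
All moduli strictly greater than 1? Yes.
Verdict: Stationary.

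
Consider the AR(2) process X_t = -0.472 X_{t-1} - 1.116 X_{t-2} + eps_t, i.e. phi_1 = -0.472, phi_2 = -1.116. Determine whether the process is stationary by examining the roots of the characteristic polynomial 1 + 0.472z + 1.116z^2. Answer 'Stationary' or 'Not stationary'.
\text{Not stationary}

The AR(p) characteristic polynomial is P(z) = 1 + 0.472z + 1.116z^2.
Stationarity requires all roots to lie outside the unit circle, i.e. |z| > 1 for every root.
Set 1 + (0.472) z + (1.116) z^2 = 0, i.e. a z^2 + b z + c = 0 with a = 1.116, b = 0.472, c = 1.
Discriminant D = b^2 - 4ac = (0.472)^2 - 4*(1.116)*1 = 0.222784 - (4.464) = -4.241216.
D < 0, so the roots are the complex-conjugate pair z = (-b +/- i sqrt(-D)) / (2a) = -0.2115 +/- 0.9227i.
For a conjugate pair |z|^2 = z * conj(z) = (product of roots) = c/a = 1/(1.116) = 0.896057, so |z| = sqrt(0.896057) = 0.9466 for both roots.
Moduli of all roots: 0.9466, 0.9466.
All moduli strictly greater than 1? No.
Verdict: Not stationary.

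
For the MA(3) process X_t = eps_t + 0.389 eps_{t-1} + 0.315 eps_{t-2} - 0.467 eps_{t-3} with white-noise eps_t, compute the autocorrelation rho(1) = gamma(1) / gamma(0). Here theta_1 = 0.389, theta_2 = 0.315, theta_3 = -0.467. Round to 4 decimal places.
\rho(1) = 0.2481

For an MA(q) process with theta_0 = 1, the autocovariance is
  gamma(k) = sigma^2 * sum_{i=0..q-k} theta_i * theta_{i+k},
and rho(k) = gamma(k) / gamma(0). Sigma^2 cancels.
  numerator   = (1)*(0.389) + (0.389)*(0.315) + (0.315)*(-0.467) = 0.36443.
  denominator = (1)^2 + (0.389)^2 + (0.315)^2 + (-0.467)^2 = 1.468635.
  rho(1) = 0.36443 / 1.468635 = 0.2481.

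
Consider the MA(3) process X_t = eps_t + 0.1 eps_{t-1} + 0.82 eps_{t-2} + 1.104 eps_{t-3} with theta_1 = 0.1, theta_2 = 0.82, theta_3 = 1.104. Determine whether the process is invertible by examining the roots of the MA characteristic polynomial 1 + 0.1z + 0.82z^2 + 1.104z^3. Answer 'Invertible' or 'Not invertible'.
\text{Not invertible}

The MA(q) characteristic polynomial is P(z) = 1 + 0.1z + 0.82z^2 + 1.104z^3.
Invertibility requires all roots to lie outside the unit circle, i.e. |z| > 1 for every root.
Degree 3: look for a simple real root z0 first, then factor out (1 - z/z0) and solve the remaining quadratic.
Testing z0 = -1.25: P(-1.25) = 1 + (0.1)(-1.25) + (0.82)(-1.25)^2 + (1.104)(-1.25)^3
  = 1 + (-0.125) + (1.28125) + (-2.15625) = 0.  So z_0 = -1.25 is a root, |z_0| = 1.25.
Divide out the factor (1 + 0.8 z) = (1 - z/z0) (since 1/z0 = -0.8):
  P(z) = (1 + 0.8 z)(1 + (-0.7) z + (1.38) z^2)
  [check: z-coef -0.7 - (-0.8) = 0.1; z^2-coef 1.38 - (-0.8)(-0.7) = 0.82; z^3-coef -(-0.8)(1.38) = 1.104.]
Remaining roots from the quadratic factor 1 + (-0.7) z + (1.38) z^2:
  Set 1 + (-0.7) z + (1.38) z^2 = 0, i.e. a z^2 + b z + c = 0 with a = 1.38, b = -0.7, c = 1.
  Discriminant D = b^2 - 4ac = (-0.7)^2 - 4*(1.38)*1 = 0.49 - (5.52) = -5.03.
  D < 0, so the roots are the complex-conjugate pair z = (-b +/- i sqrt(-D)) / (2a) = 0.2536 +/- 0.8126i.
  For a conjugate pair |z|^2 = z * conj(z) = (product of roots) = c/a = 1/(1.38) = 0.724638, so |z| = sqrt(0.724638) = 0.8513 for both roots.
Moduli of all roots: 1.2500, 0.8513, 0.8513.
All moduli strictly greater than 1? No.
Verdict: Not invertible.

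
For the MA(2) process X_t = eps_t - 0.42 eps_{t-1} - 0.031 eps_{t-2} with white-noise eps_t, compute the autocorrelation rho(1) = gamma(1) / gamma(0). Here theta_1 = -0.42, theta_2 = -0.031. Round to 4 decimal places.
\rho(1) = -0.3457

For an MA(q) process with theta_0 = 1, the autocovariance is
  gamma(k) = sigma^2 * sum_{i=0..q-k} theta_i * theta_{i+k},
and rho(k) = gamma(k) / gamma(0). Sigma^2 cancels.
  numerator   = (1)*(-0.42) + (-0.42)*(-0.031) = -0.40698.
  denominator = (1)^2 + (-0.42)^2 + (-0.031)^2 = 1.177361.
  rho(1) = -0.40698 / 1.177361 = -0.3457.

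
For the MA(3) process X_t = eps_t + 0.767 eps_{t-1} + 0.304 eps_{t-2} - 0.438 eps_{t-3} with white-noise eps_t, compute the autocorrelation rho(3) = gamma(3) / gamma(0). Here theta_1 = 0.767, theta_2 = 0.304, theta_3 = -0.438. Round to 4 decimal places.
\rho(3) = -0.2339

For an MA(q) process with theta_0 = 1, the autocovariance is
  gamma(k) = sigma^2 * sum_{i=0..q-k} theta_i * theta_{i+k},
and rho(k) = gamma(k) / gamma(0). Sigma^2 cancels.
  numerator   = (1)*(-0.438) = -0.438.
  denominator = (1)^2 + (0.767)^2 + (0.304)^2 + (-0.438)^2 = 1.872549.
  rho(3) = -0.438 / 1.872549 = -0.2339.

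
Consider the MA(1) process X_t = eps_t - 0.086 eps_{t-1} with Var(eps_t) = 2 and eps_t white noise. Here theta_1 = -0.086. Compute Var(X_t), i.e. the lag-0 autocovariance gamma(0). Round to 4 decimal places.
\gamma(0) = 2.0148

For an MA(q) process X_t = eps_t + sum_i theta_i eps_{t-i} with
Var(eps_t) = sigma^2, the variance is
  gamma(0) = sigma^2 * (1 + sum_i theta_i^2).
  sum_i theta_i^2 = (-0.086)^2 = 0.007396.
  gamma(0) = 2 * (1 + 0.007396) = 2 * 1.007396 = 2.014792, which rounds to 2.0148.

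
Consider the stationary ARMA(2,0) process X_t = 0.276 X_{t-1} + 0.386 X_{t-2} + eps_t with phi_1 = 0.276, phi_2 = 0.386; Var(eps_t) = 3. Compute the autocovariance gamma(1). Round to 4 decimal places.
\gamma(1) = 1.9859

Multiply the model equation by X_{t-k} and take expectations. With theta_0 = psi_0 = 1 and psi_j the MA(infinity) weights, this gives
  gamma(k) - sum_i phi_i gamma(k-i) = c_k,
  c_k = sigma^2 * sum_{j=k..q} theta_j psi_{j-k}   (c_k = 0 for k > q),
using gamma(-m) = gamma(m).
Pure AR (q = 0): c_0 = sigma^2 = 3, c_k = 0 for k >= 1.
Equations for k = 0, 1, 2 (AR order 2, c_2 = 0):
  (E0) gamma(0) = phi_1 gamma(1) + phi_2 gamma(2) + c_0
  (E1) gamma(1) = phi_1 gamma(0) + phi_2 gamma(1) + c_1
  (E2) gamma(2) = phi_1 gamma(1) + phi_2 gamma(0)
From (E1): gamma(1) = A gamma(0) + B with
  A = phi_1 / (1 - phi_2) = 0.276 / 0.614 = 0.449511,   B = c_1 / (1 - phi_2) = 0 / 0.614 = 0.
Insert (E2) into (E0): gamma(0) (1 - phi_2^2) = phi_1 (1 + phi_2) gamma(1) + c_0.
  phi_1 (1 + phi_2) = (0.276)(1.386) = 0.382536,   1 - phi_2^2 = 0.851004.
Replace gamma(1) by A gamma(0) + B and collect gamma(0):
  gamma(0) [0.851004 - (0.382536)(0.449511)] = c_0 = 3
  gamma(0) * 0.67905 = 3
  gamma(0) = 3 / 0.67905 = 4.417939.
  gamma(1) = A gamma(0) = (0.449511)(4.417939) = 1.985914.
Therefore gamma(1) = 1.9859 (to 4 decimal places).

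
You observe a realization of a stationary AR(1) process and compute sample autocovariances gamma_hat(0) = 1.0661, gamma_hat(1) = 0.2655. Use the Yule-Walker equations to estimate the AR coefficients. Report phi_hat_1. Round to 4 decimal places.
\hat\phi_{1} = 0.2490

The Yule-Walker equations for an AR(p) process read, in matrix form,
  Gamma_p phi = r_p,   with   (Gamma_p)_{ij} = gamma(|i - j|),
                       (r_p)_i = gamma(i),   i,j = 1..p.
Substitute the sample gammas (Toeplitz matrix and right-hand side of size 1):
  Gamma_p = [[1.0661]]
  r_p     = [0.2655]
With p = 1 this is the single equation gamma(0) phi_1 = gamma(1):
  phi_hat_1 = gamma(1) / gamma(0) = 0.2655 / 1.0661 = 0.2490.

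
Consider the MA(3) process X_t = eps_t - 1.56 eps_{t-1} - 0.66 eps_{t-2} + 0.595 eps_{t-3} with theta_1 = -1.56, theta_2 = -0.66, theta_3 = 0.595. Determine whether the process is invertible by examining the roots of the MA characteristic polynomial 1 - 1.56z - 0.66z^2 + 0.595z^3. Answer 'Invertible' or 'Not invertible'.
\text{Not invertible}

The MA(q) characteristic polynomial is P(z) = 1 - 1.56z - 0.66z^2 + 0.595z^3.
Invertibility requires all roots to lie outside the unit circle, i.e. |z| > 1 for every root.
Degree 3: look for a simple real root z0 first, then factor out (1 - z/z0) and solve the remaining quadratic.
Testing z0 = 2: P(2) = 1 + (-1.56)(2) + (-0.66)(2)^2 + (0.595)(2)^3
  = 1 + (-3.12) + (-2.64) + (4.76) = 0.  So z_0 = 2 is a root, |z_0| = 2.
Divide out the factor (1 - 0.5 z) = (1 - z/z0) (since 1/z0 = 0.5):
  P(z) = (1 - 0.5 z)(1 + (-1.06) z + (-1.19) z^2)
  [check: z-coef -1.06 - (0.5) = -1.56; z^2-coef -1.19 - (0.5)(-1.06) = -0.66; z^3-coef -(0.5)(-1.19) = 0.595.]
Remaining roots from the quadratic factor 1 + (-1.06) z + (-1.19) z^2:
  Set 1 + (-1.06) z + (-1.19) z^2 = 0, i.e. a z^2 + b z + c = 0 with a = -1.19, b = -1.06, c = 1.
  Discriminant D = b^2 - 4ac = (-1.06)^2 - 4*(-1.19)*1 = 1.1236 - (-4.76) = 5.8836.
  D >= 0, so the roots are real: z = (-b +/- sqrt(D)) / (2a) = (1.06 +/- 2.425613) / (-2.38).
    z_1 = (1.06 + 2.425613) / (-2.38) = -1.4645,   |z_1| = 1.4645.
    z_2 = (1.06 - 2.425613) / (-2.38) = 0.5738,   |z_2| = 0.5738.
Moduli of all roots: 2.0000, 1.4645, 0.5738.
All moduli strictly greater than 1? No.
Verdict: Not invertible.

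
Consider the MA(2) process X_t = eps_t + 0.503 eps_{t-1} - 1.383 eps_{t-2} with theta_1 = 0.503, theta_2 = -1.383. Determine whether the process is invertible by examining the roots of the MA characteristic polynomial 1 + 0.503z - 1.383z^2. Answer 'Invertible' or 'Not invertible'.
\text{Not invertible}

The MA(q) characteristic polynomial is P(z) = 1 + 0.503z - 1.383z^2.
Invertibility requires all roots to lie outside the unit circle, i.e. |z| > 1 for every root.
Set 1 + (0.503) z + (-1.383) z^2 = 0, i.e. a z^2 + b z + c = 0 with a = -1.383, b = 0.503, c = 1.
Discriminant D = b^2 - 4ac = (0.503)^2 - 4*(-1.383)*1 = 0.253009 - (-5.532) = 5.785009.
D >= 0, so the roots are real: z = (-b +/- sqrt(D)) / (2a) = (-0.503 +/- 2.405205) / (-2.766).
  z_1 = (-0.503 + 2.405205) / (-2.766) = -0.6877,   |z_1| = 0.6877.
  z_2 = (-0.503 - 2.405205) / (-2.766) = 1.0514,   |z_2| = 1.0514.
Moduli of all roots: 0.6877, 1.0514.
All moduli strictly greater than 1? No.
Verdict: Not invertible.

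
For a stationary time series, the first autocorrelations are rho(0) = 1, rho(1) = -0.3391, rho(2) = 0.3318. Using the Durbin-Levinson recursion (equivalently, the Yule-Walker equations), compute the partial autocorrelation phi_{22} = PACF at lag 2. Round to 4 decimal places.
\phi_{22} = 0.2450

The PACF at lag k is phi_{kk}, the last component of the solution
to the Yule-Walker system G_k phi = r_k where
  (G_k)_{ij} = rho(|i - j|), (r_k)_i = rho(i), i,j = 1..k.
Equivalently, Durbin-Levinson gives phi_{kk} iteratively:
  phi_{11} = rho(1)
  phi_{kk} = [rho(k) - sum_{j=1..k-1} phi_{k-1,j} rho(k-j)]
            / [1 - sum_{j=1..k-1} phi_{k-1,j} rho(j)],
  phi_{k,j} = phi_{k-1,j} - phi_{kk} phi_{k-1,k-j},  j = 1..k-1.
Step k = 1:
  phi_11 = rho(1) = -0.3391.
Step k = 2:
  phi_22 = [rho(2) - phi_11 rho(1)] / [1 - phi_11 rho(1)] = [0.3318 - (-0.3391)(-0.3391)] / [1 - (-0.3391)(-0.3391)]
         = 0.21681119 / 0.88501119 = 0.245.
Therefore phi_{22} = 0.2450.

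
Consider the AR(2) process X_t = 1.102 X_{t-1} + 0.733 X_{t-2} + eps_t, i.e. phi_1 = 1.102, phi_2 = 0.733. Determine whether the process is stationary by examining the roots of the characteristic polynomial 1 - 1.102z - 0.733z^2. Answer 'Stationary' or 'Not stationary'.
\text{Not stationary}

The AR(p) characteristic polynomial is P(z) = 1 - 1.102z - 0.733z^2.
Stationarity requires all roots to lie outside the unit circle, i.e. |z| > 1 for every root.
Set 1 + (-1.102) z + (-0.733) z^2 = 0, i.e. a z^2 + b z + c = 0 with a = -0.733, b = -1.102, c = 1.
Discriminant D = b^2 - 4ac = (-1.102)^2 - 4*(-0.733)*1 = 1.214404 - (-2.932) = 4.146404.
D >= 0, so the roots are real: z = (-b +/- sqrt(D)) / (2a) = (1.102 +/- 2.036272) / (-1.466).
  z_1 = (1.102 + 2.036272) / (-1.466) = -2.1407,   |z_1| = 2.1407.
  z_2 = (1.102 - 2.036272) / (-1.466) = 0.6373,   |z_2| = 0.6373.
Moduli of all roots: 2.1407, 0.6373.
All moduli strictly greater than 1? No.
Verdict: Not stationary.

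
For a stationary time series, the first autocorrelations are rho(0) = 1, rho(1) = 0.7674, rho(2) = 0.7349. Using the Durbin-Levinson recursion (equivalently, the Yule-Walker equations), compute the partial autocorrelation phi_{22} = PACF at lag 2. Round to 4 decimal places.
\phi_{22} = 0.3551

The PACF at lag k is phi_{kk}, the last component of the solution
to the Yule-Walker system G_k phi = r_k where
  (G_k)_{ij} = rho(|i - j|), (r_k)_i = rho(i), i,j = 1..k.
Equivalently, Durbin-Levinson gives phi_{kk} iteratively:
  phi_{11} = rho(1)
  phi_{kk} = [rho(k) - sum_{j=1..k-1} phi_{k-1,j} rho(k-j)]
            / [1 - sum_{j=1..k-1} phi_{k-1,j} rho(j)],
  phi_{k,j} = phi_{k-1,j} - phi_{kk} phi_{k-1,k-j},  j = 1..k-1.
Step k = 1:
  phi_11 = rho(1) = 0.7674.
Step k = 2:
  phi_22 = [rho(2) - phi_11 rho(1)] / [1 - phi_11 rho(1)] = [0.7349 - (0.7674)(0.7674)] / [1 - (0.7674)(0.7674)]
         = 0.14599724 / 0.41109724 = 0.3551.
Therefore phi_{22} = 0.3551.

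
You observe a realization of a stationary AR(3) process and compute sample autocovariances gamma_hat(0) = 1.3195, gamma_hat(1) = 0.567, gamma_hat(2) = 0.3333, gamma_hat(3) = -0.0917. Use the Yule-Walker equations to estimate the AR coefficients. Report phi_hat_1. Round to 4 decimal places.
\hat\phi_{1} = 0.4150

The Yule-Walker equations for an AR(p) process read, in matrix form,
  Gamma_p phi = r_p,   with   (Gamma_p)_{ij} = gamma(|i - j|),
                       (r_p)_i = gamma(i),   i,j = 1..p.
Substitute the sample gammas (Toeplitz matrix and right-hand side of size 3):
  Gamma_p = [[1.3195, 0.567, 0.3333], [0.567, 1.3195, 0.567], [0.3333, 0.567, 1.3195]]
  r_p     = [0.567, 0.3333, -0.0917]
Written out (R1..R3):
  (R1) 1.3195 phi_1 + 0.567 phi_2 + 0.3333 phi_3 = 0.567
  (R2) 0.567 phi_1 + 1.3195 phi_2 + 0.567 phi_3 = 0.3333
  (R3) 0.3333 phi_1 + 0.567 phi_2 + 1.3195 phi_3 = -0.0917
Gaussian elimination:
  R2 <- R2 - (0.567/1.3195) R1 = R2 - (0.429708) R1:  1.075855 phi_2 + 0.423778 phi_3 = 0.089655
  R3 <- R3 - (0.3333/1.3195) R1 = R3 - (0.252596) R1:  0.423778 phi_2 + 1.23531 phi_3 = -0.234922
  R3 <- R3 - (0.423778/1.075855) R2 = R3 - (0.393899) R2:  1.068384 phi_3 = -0.270237
Back-substitution:
  phi_hat_3 = -0.270237 / 1.068384 = -0.25294
  phi_hat_2 = (0.089655 - (0.423778)(-0.25294)) / 1.075855 = 0.182967
  phi_hat_1 = (0.567 - (0.567)(0.182967) - (0.3333)(-0.25294)) / 1.3195 = 0.414977
So phi_hat = [0.4150, 0.1830, -0.2529].
Therefore phi_hat_1 = 0.4150.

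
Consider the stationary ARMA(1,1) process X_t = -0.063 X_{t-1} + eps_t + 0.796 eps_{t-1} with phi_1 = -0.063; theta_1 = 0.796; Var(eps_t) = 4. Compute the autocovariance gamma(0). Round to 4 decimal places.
\gamma(0) = 6.1577

Multiply the model equation by X_{t-k} and take expectations. With theta_0 = psi_0 = 1 and psi_j the MA(infinity) weights, this gives
  gamma(k) - sum_i phi_i gamma(k-i) = c_k,
  c_k = sigma^2 * sum_{j=k..q} theta_j psi_{j-k}   (c_k = 0 for k > q),
using gamma(-m) = gamma(m).
psi-weights needed (psi_j = theta_j + sum_i phi_i psi_{j-i}):
  psi_1 = theta_1 + phi_1 = 0.796 + (-0.063) = 0.733
Right-hand sides:
  c_0 = sigma^2 (1 + theta_1 psi_1) = 4 * (1 + (0.796)(0.733)) = 4 * 1.583468 = 6.333872
  c_1 = sigma^2 theta_1 = 4 * (0.796) = 3.184
  c_2 = 0
Equations for k = 0 and k = 1 (AR order 1):
  gamma(0) = phi_1 gamma(1) + c_0
  gamma(1) = phi_1 gamma(0) + c_1
Substituting the second into the first: gamma(0) (1 - phi_1^2) = c_0 + phi_1 c_1, so
  gamma(0) = (c_0 + phi_1 c_1) / (1 - phi_1^2) = (6.333872 + (-0.063)(3.184)) / (1 - (-0.063)^2) = 6.13328 / 0.996031 = 6.15772.
Therefore gamma(0) = 6.1577 (to 4 decimal places).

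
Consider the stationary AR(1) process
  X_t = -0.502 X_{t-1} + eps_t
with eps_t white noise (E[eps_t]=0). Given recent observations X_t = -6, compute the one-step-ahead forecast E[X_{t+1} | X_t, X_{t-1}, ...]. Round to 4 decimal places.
E[X_{t+1} \mid \mathcal F_t] = 3.0120

For an AR(p) model X_t = c + sum_i phi_i X_{t-i} + eps_t, the
one-step-ahead conditional mean is
  E[X_{t+1} | X_t, ...] = c + sum_i phi_i X_{t+1-i}.
Substitute known values:
  E[X_{t+1} | ...] = (-0.502) * (-6)
                   = 3.0120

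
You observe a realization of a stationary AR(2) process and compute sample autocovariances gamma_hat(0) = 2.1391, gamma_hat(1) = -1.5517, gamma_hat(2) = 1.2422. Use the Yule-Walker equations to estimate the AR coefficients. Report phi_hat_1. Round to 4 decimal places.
\hat\phi_{1} = -0.6419

The Yule-Walker equations for an AR(p) process read, in matrix form,
  Gamma_p phi = r_p,   with   (Gamma_p)_{ij} = gamma(|i - j|),
                       (r_p)_i = gamma(i),   i,j = 1..p.
Substitute the sample gammas (Toeplitz matrix and right-hand side of size 2):
  Gamma_p = [[2.1391, -1.5517], [-1.5517, 2.1391]]
  r_p     = [-1.5517, 1.2422]
Written out:
  2.1391 phi_1 - 1.5517 phi_2 = -1.5517
  -1.5517 phi_1 + 2.1391 phi_2 = 1.2422
Solve by Cramer's rule:
  det = gamma(0)^2 - gamma(1)^2 = (2.1391)^2 - (-1.5517)^2 = 4.57574881 - 2.40777289 = 2.16797592
  phi_hat_1 = [gamma(1) gamma(0) - gamma(1) gamma(2)] / det = [(-1.5517)(2.1391) - (-1.5517)(1.2422)] / 2.16797592 = -1.39171973 / 2.16797592 = -0.6419
  phi_hat_2 = [gamma(0) gamma(2) - gamma(1)^2] / det = [(2.1391)(1.2422) - (-1.5517)^2] / 2.16797592 = 0.24941713 / 2.16797592 = 0.115
So phi_hat = [-0.6419, 0.1150].
Therefore phi_hat_1 = -0.6419.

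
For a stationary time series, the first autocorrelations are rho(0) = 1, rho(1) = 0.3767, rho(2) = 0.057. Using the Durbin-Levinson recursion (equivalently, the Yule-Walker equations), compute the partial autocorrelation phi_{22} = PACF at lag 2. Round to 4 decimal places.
\phi_{22} = -0.0989

The PACF at lag k is phi_{kk}, the last component of the solution
to the Yule-Walker system G_k phi = r_k where
  (G_k)_{ij} = rho(|i - j|), (r_k)_i = rho(i), i,j = 1..k.
Equivalently, Durbin-Levinson gives phi_{kk} iteratively:
  phi_{11} = rho(1)
  phi_{kk} = [rho(k) - sum_{j=1..k-1} phi_{k-1,j} rho(k-j)]
            / [1 - sum_{j=1..k-1} phi_{k-1,j} rho(j)],
  phi_{k,j} = phi_{k-1,j} - phi_{kk} phi_{k-1,k-j},  j = 1..k-1.
Step k = 1:
  phi_11 = rho(1) = 0.3767.
Step k = 2:
  phi_22 = [rho(2) - phi_11 rho(1)] / [1 - phi_11 rho(1)] = [0.057 - (0.3767)(0.3767)] / [1 - (0.3767)(0.3767)]
         = -0.08490289 / 0.85809711 = -0.0989.
Therefore phi_{22} = -0.0989.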